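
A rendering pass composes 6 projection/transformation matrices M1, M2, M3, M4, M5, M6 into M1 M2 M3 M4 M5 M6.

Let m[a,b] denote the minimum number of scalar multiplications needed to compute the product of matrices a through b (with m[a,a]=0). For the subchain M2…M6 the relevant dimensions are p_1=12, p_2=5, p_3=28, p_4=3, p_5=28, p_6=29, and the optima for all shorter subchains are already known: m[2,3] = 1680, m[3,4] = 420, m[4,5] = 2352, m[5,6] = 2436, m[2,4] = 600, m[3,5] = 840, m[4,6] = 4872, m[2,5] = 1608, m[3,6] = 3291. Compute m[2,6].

4080

m[2,6] = min over k∈[2,5] of m[2,k]+m[k+1,6]+p_{1}·p_k·p_{6}.
k=2: 0 + 3291 + 12·5·29 = 5031; k=3: 1680 + 4872 + 12·28·29 = 16296; k=4: 600 + 2436 + 12·3·29 = 4080; k=5: 1608 + 0 + 12·28·29 = 11352.
Minimum: 4080 at k=4.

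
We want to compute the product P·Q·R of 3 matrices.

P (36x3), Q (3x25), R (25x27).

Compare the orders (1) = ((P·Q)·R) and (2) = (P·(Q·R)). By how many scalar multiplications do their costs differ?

22059

Order (1) = ((P·Q)·R): (P·Q): 36×3 by 3×25 → 36×25, cost 36·3·25 = 2700; ((P·Q)·R): 36×25 by 25×27 → 36×27, cost 36·25·27 = 24300; cumulative 27000. Total 27000.
Order (2) = (P·(Q·R)): (Q·R): 3×25 by 25×27 → 3×27, cost 3·25·27 = 2025; (P·(Q·R)): 36×3 by 3×27 → 36×27, cost 36·3·27 = 2916; cumulative 4941. Total 4941.
Difference: |27000 − 4941| = 22059.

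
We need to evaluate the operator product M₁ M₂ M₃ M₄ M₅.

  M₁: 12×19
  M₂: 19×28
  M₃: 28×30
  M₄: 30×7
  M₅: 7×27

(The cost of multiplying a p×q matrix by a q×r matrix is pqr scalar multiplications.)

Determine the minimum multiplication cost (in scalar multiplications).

Adjacent pairs: M₁M₂ = 12·19·28 = 6384; M₂M₃ = 19·28·30 = 15960; M₃M₄ = 28·30·7 = 5880; M₄M₅ = 30·7·27 = 5670.
Length 3: M₁..M₃: k=1: 0+15960+12·19·30=22800; k=2: 6384+0+12·28·30=16464 → min 16464 | M₂..M₄: k=2: 0+5880+19·28·7=9604; k=3: 15960+0+19·30·7=19950 → min 9604 | M₃..M₅: k=3: 0+5670+28·30·27=28350; k=4: 5880+0+28·7·27=11172 → min 11172.
Length 4: M₁..M₄: k=1: 0+9604+12·19·7=11200; k=2: 6384+5880+12·28·7=14616; k=3: 16464+0+12·30·7=18984 → min 11200 | M₂..M₅: k=2: 0+11172+19·28·27=25536; k=3: 15960+5670+19·30·27=37020; k=4: 9604+0+19·7·27=13195 → min 13195.
Length 5: M₁..M₅: k=1: 0+13195+12·19·27=19351; k=2: 6384+11172+12·28·27=26628; k=3: 16464+5670+12·30·27=31854; k=4: 11200+0+12·7·27=13468 → min 13468.
Optimal order: ((M₁ (M₂ (M₃ M₄))) M₅) with cost 13468.

13468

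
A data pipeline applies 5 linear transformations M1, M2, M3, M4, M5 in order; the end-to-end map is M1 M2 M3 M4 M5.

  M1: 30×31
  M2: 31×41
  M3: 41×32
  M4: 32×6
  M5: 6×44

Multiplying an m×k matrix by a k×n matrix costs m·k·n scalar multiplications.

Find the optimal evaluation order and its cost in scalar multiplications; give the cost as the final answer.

Adjacent pairs: M1M2 = 30·31·41 = 38130; M2M3 = 31·41·32 = 40672; M3M4 = 41·32·6 = 7872; M4M5 = 32·6·44 = 8448.
Length 3: M1..M3: k=1: 0+40672+30·31·32=70432; k=2: 38130+0+30·41·32=77490 → min 70432 | M2..M4: k=2: 0+7872+31·41·6=15498; k=3: 40672+0+31·32·6=46624 → min 15498 | M3..M5: k=3: 0+8448+41·32·44=66176; k=4: 7872+0+41·6·44=18696 → min 18696.
Length 4: M1..M4: k=1: 0+15498+30·31·6=21078; k=2: 38130+7872+30·41·6=53382; k=3: 70432+0+30·32·6=76192 → min 21078 | M2..M5: k=2: 0+18696+31·41·44=74620; k=3: 40672+8448+31·32·44=92768; k=4: 15498+0+31·6·44=23682 → min 23682.
Length 5: M1..M5: k=1: 0+23682+30·31·44=64602; k=2: 38130+18696+30·41·44=110946; k=3: 70432+8448+30·32·44=121120; k=4: 21078+0+30·6·44=28998 → min 28998.
Optimal parenthesization: ((M1 (M2 (M3 M4))) M5) with cost 28998.

28998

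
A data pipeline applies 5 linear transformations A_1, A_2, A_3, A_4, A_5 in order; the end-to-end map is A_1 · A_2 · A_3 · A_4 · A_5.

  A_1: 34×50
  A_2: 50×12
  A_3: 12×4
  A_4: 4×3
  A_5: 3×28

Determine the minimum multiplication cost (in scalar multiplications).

Adjacent pairs: A_1A_2 = 34·50·12 = 20400; A_2A_3 = 50·12·4 = 2400; A_3A_4 = 12·4·3 = 144; A_4A_5 = 4·3·28 = 336.
Length 3: A_1..A_3: k=1: 0+2400+34·50·4=9200; k=2: 20400+0+34·12·4=22032 → min 9200 | A_2..A_4: k=2: 0+144+50·12·3=1944; k=3: 2400+0+50·4·3=3000 → min 1944 | A_3..A_5: k=3: 0+336+12·4·28=1680; k=4: 144+0+12·3·28=1152 → min 1152.
Length 4: A_1..A_4: k=1: 0+1944+34·50·3=7044; k=2: 20400+144+34·12·3=21768; k=3: 9200+0+34·4·3=9608 → min 7044 | A_2..A_5: k=2: 0+1152+50·12·28=17952; k=3: 2400+336+50·4·28=8336; k=4: 1944+0+50·3·28=6144 → min 6144.
Length 5: A_1..A_5: k=1: 0+6144+34·50·28=53744; k=2: 20400+1152+34·12·28=32976; k=3: 9200+336+34·4·28=13344; k=4: 7044+0+34·3·28=9900 → min 9900.
Optimal order: ((A_1 · (A_2 · (A_3 · A_4))) · A_5) with cost 9900.

9900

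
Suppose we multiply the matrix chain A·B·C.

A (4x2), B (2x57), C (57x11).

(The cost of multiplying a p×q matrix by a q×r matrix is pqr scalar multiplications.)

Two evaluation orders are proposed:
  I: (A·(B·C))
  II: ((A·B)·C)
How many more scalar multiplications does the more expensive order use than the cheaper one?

Order I = (A·(B·C)): (B·C): 2×57 by 57×11 → 2×11, cost 2·57·11 = 1254; (A·(B·C)): 4×2 by 2×11 → 4×11, cost 4·2·11 = 88; cumulative 1342. Total 1342.
Order II = ((A·B)·C): (A·B): 4×2 by 2×57 → 4×57, cost 4·2·57 = 456; ((A·B)·C): 4×57 by 57×11 → 4×11, cost 4·57·11 = 2508; cumulative 2964. Total 2964.
Difference: |1342 − 2964| = 1622.

1622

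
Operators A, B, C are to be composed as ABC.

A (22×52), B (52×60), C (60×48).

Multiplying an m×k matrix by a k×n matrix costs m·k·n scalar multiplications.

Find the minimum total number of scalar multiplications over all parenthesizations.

132000

Order (A(BC)): (BC): 52×60 by 60×48 → 52×48, cost 52·60·48 = 149760; (A(BC)): 22×52 by 52×48 → 22×48, cost 22·52·48 = 54912; cumulative 204672. Total 204672.
Order ((AB)C): (AB): 22×52 by 52×60 → 22×60, cost 22·52·60 = 68640; ((AB)C): 22×60 by 60×48 → 22×48, cost 22·60·48 = 63360; cumulative 132000. Total 132000.
Minimum: 132000.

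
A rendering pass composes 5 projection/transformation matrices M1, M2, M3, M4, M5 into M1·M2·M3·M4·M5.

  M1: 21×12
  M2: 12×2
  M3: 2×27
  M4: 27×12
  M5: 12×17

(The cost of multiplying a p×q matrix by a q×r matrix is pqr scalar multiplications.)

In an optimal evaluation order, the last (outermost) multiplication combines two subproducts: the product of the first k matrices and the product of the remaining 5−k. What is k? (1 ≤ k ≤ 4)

2

Adjacent pairs: M1M2 = 21·12·2 = 504; M2M3 = 12·2·27 = 648; M3M4 = 2·27·12 = 648; M4M5 = 27·12·17 = 5508.
Length 3: M1..M3: k=1: 0+648+21·12·27=7452; k=2: 504+0+21·2·27=1638 → min 1638 | M2..M4: k=2: 0+648+12·2·12=936; k=3: 648+0+12·27·12=4536 → min 936 | M3..M5: k=3: 0+5508+2·27·17=6426; k=4: 648+0+2·12·17=1056 → min 1056.
Length 4: M1..M4: k=1: 0+936+21·12·12=3960; k=2: 504+648+21·2·12=1656; k=3: 1638+0+21·27·12=8442 → min 1656 | M2..M5: k=2: 0+1056+12·2·17=1464; k=3: 648+5508+12·27·17=11664; k=4: 936+0+12·12·17=3384 → min 1464.
Top-level splits: k=1: (M1..M1)·(M2..M5) → 0+1464+21·12·17 = 5748; k=2: (M1..M2)·(M3..M5) → 504+1056+21·2·17 = 2274; k=3: (M1..M3)·(M4..M5) → 1638+5508+21·27·17 = 16785; k=4: (M1..M4)·(M5..M5) → 1656+0+21·12·17 = 5940.
Best split is after M2, i.e. k = 2.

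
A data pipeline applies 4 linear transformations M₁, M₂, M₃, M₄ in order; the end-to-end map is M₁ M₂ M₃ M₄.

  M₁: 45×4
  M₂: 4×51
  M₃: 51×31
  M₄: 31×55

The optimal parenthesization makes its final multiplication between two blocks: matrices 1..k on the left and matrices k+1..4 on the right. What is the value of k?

Adjacent pairs: M₁M₂ = 45·4·51 = 9180; M₂M₃ = 4·51·31 = 6324; M₃M₄ = 51·31·55 = 86955.
Length 3: M₁..M₃: k=1: 0+6324+45·4·31=11904; k=2: 9180+0+45·51·31=80325 → min 11904 | M₂..M₄: k=2: 0+86955+4·51·55=98175; k=3: 6324+0+4·31·55=13144 → min 13144.
Top-level splits: k=1: (M₁..M₁)·(M₂..M₄) → 0+13144+45·4·55 = 23044; k=2: (M₁..M₂)·(M₃..M₄) → 9180+86955+45·51·55 = 222360; k=3: (M₁..M₃)·(M₄..M₄) → 11904+0+45·31·55 = 88629.
Best split is after M₁, i.e. k = 1.

1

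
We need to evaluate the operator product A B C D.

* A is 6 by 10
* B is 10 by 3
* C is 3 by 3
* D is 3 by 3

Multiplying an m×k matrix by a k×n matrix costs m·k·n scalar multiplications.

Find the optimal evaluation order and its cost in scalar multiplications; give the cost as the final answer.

Adjacent pairs: AB = 6·10·3 = 180; BC = 10·3·3 = 90; CD = 3·3·3 = 27.
Length 3: A..C: k=1: 0+90+6·10·3=270; k=2: 180+0+6·3·3=234 → min 234 | B..D: k=2: 0+27+10·3·3=117; k=3: 90+0+10·3·3=180 → min 117.
Length 4: A..D: k=1: 0+117+6·10·3=297; k=2: 180+27+6·3·3=261; k=3: 234+0+6·3·3=288 → min 261.
Optimal parenthesization: ((A B) (C D)) with cost 261.

261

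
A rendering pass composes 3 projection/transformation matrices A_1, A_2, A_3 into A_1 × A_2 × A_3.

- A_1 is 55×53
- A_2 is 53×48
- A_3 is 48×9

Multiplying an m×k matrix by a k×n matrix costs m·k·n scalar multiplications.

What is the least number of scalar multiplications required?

49131

Order (A_1 × (A_2 × A_3)): (A_2 × A_3): 53×48 by 48×9 → 53×9, cost 53·48·9 = 22896; (A_1 × (A_2 × A_3)): 55×53 by 53×9 → 55×9, cost 55·53·9 = 26235; cumulative 49131. Total 49131.
Order ((A_1 × A_2) × A_3): (A_1 × A_2): 55×53 by 53×48 → 55×48, cost 55·53·48 = 139920; ((A_1 × A_2) × A_3): 55×48 by 48×9 → 55×9, cost 55·48·9 = 23760; cumulative 163680. Total 163680.
Minimum: 49131.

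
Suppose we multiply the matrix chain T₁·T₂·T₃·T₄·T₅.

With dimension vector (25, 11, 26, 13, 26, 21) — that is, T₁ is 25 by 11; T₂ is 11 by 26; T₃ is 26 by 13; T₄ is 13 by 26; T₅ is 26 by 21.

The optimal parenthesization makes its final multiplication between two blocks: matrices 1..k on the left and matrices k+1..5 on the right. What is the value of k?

Adjacent pairs: T₁T₂ = 25·11·26 = 7150; T₂T₃ = 11·26·13 = 3718; T₃T₄ = 26·13·26 = 8788; T₄T₅ = 13·26·21 = 7098.
Length 3: T₁..T₃: k=1: 0+3718+25·11·13=7293; k=2: 7150+0+25·26·13=15600 → min 7293 | T₂..T₄: k=2: 0+8788+11·26·26=16224; k=3: 3718+0+11·13·26=7436 → min 7436 | T₃..T₅: k=3: 0+7098+26·13·21=14196; k=4: 8788+0+26·26·21=22984 → min 14196.
Length 4: T₁..T₄: k=1: 0+7436+25·11·26=14586; k=2: 7150+8788+25·26·26=32838; k=3: 7293+0+25·13·26=15743 → min 14586 | T₂..T₅: k=2: 0+14196+11·26·21=20202; k=3: 3718+7098+11·13·21=13819; k=4: 7436+0+11·26·21=13442 → min 13442.
Top-level splits: k=1: (T₁..T₁)·(T₂..T₅) → 0+13442+25·11·21 = 19217; k=2: (T₁..T₂)·(T₃..T₅) → 7150+14196+25·26·21 = 34996; k=3: (T₁..T₃)·(T₄..T₅) → 7293+7098+25·13·21 = 21216; k=4: (T₁..T₄)·(T₅..T₅) → 14586+0+25·26·21 = 28236.
Best split is after T₁, i.e. k = 1.

1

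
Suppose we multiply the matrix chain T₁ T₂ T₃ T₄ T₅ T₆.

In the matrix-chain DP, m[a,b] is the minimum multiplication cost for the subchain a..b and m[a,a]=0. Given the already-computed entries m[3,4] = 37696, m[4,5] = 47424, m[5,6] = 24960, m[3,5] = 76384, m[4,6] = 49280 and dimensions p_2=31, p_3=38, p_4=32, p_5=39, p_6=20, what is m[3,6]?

72840

m[3,6] = min over k∈[3,5] of m[3,k]+m[k+1,6]+p_{2}·p_k·p_{6}.
k=3: 0 + 49280 + 31·38·20 = 72840; k=4: 37696 + 24960 + 31·32·20 = 82496; k=5: 76384 + 0 + 31·39·20 = 100564.
Minimum: 72840 at k=3.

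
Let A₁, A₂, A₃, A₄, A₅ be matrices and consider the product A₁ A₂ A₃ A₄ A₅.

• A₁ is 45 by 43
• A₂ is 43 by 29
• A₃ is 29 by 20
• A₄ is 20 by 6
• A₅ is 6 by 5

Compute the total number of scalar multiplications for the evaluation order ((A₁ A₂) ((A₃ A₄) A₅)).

(A₁ A₂): 45×43 by 43×29 → 45×29, cost 45·43·29 = 56115
(A₃ A₄): 29×20 by 20×6 → 29×6, cost 29·20·6 = 3480
((A₃ A₄) A₅): 29×6 by 6×5 → 29×5, cost 29·6·5 = 870; cumulative 4350
((A₁ A₂) ((A₃ A₄) A₅)): 45×29 by 29×5 → 45×5, cost 45·29·5 = 6525; cumulative 66990
Total: 66990 scalar multiplications.

66990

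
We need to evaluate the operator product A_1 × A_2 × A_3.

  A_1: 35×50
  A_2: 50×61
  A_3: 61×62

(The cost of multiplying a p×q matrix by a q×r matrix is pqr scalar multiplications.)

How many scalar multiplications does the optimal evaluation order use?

Order (A_1 × (A_2 × A_3)): (A_2 × A_3): 50×61 by 61×62 → 50×62, cost 50·61·62 = 189100; (A_1 × (A_2 × A_3)): 35×50 by 50×62 → 35×62, cost 35·50·62 = 108500; cumulative 297600. Total 297600.
Order ((A_1 × A_2) × A_3): (A_1 × A_2): 35×50 by 50×61 → 35×61, cost 35·50·61 = 106750; ((A_1 × A_2) × A_3): 35×61 by 61×62 → 35×62, cost 35·61·62 = 132370; cumulative 239120. Total 239120.
Minimum: 239120.

239120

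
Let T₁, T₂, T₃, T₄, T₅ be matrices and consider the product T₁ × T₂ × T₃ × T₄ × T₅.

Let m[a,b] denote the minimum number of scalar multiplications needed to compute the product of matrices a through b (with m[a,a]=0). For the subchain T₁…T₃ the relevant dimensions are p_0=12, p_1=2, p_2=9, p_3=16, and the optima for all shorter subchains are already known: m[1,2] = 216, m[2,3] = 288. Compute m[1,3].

m[1,3] = min over k∈[1,2] of m[1,k]+m[k+1,3]+p_{0}·p_k·p_{3}.
k=1: 0 + 288 + 12·2·16 = 672; k=2: 216 + 0 + 12·9·16 = 1944.
Minimum: 672 at k=1.

672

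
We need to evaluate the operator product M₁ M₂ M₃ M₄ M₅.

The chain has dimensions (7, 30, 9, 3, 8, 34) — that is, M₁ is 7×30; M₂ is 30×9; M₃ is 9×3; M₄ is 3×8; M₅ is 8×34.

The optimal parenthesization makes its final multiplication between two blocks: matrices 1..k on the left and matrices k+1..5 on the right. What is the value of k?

3

Adjacent pairs: M₁M₂ = 7·30·9 = 1890; M₂M₃ = 30·9·3 = 810; M₃M₄ = 9·3·8 = 216; M₄M₅ = 3·8·34 = 816.
Length 3: M₁..M₃: k=1: 0+810+7·30·3=1440; k=2: 1890+0+7·9·3=2079 → min 1440 | M₂..M₄: k=2: 0+216+30·9·8=2376; k=3: 810+0+30·3·8=1530 → min 1530 | M₃..M₅: k=3: 0+816+9·3·34=1734; k=4: 216+0+9·8·34=2664 → min 1734.
Length 4: M₁..M₄: k=1: 0+1530+7·30·8=3210; k=2: 1890+216+7·9·8=2610; k=3: 1440+0+7·3·8=1608 → min 1608 | M₂..M₅: k=2: 0+1734+30·9·34=10914; k=3: 810+816+30·3·34=4686; k=4: 1530+0+30·8·34=9690 → min 4686.
Top-level splits: k=1: (M₁..M₁)·(M₂..M₅) → 0+4686+7·30·34 = 11826; k=2: (M₁..M₂)·(M₃..M₅) → 1890+1734+7·9·34 = 5766; k=3: (M₁..M₃)·(M₄..M₅) → 1440+816+7·3·34 = 2970; k=4: (M₁..M₄)·(M₅..M₅) → 1608+0+7·8·34 = 3512.
Best split is after M₃, i.e. k = 3.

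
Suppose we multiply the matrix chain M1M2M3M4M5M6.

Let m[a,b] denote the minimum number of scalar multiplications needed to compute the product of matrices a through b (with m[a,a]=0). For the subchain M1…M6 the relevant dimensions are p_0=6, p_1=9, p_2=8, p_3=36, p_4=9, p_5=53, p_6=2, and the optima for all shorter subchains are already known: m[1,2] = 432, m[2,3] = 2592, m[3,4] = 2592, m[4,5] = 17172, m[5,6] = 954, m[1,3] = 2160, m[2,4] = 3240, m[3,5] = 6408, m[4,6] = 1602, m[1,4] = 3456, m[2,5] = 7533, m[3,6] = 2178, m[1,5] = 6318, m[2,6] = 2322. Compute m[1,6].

m[1,6] = min over k∈[1,5] of m[1,k]+m[k+1,6]+p_{0}·p_k·p_{6}.
k=1: 0 + 2322 + 6·9·2 = 2430; k=2: 432 + 2178 + 6·8·2 = 2706; k=3: 2160 + 1602 + 6·36·2 = 4194; k=4: 3456 + 954 + 6·9·2 = 4518; k=5: 6318 + 0 + 6·53·2 = 6954.
Minimum: 2430 at k=1.

2430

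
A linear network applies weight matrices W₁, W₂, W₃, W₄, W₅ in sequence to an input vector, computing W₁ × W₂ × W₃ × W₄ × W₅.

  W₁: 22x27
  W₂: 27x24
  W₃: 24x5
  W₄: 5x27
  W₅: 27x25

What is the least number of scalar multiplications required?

12335

Adjacent pairs: W₁W₂ = 22·27·24 = 14256; W₂W₃ = 27·24·5 = 3240; W₃W₄ = 24·5·27 = 3240; W₄W₅ = 5·27·25 = 3375.
Length 3: W₁..W₃: k=1: 0+3240+22·27·5=6210; k=2: 14256+0+22·24·5=16896 → min 6210 | W₂..W₄: k=2: 0+3240+27·24·27=20736; k=3: 3240+0+27·5·27=6885 → min 6885 | W₃..W₅: k=3: 0+3375+24·5·25=6375; k=4: 3240+0+24·27·25=19440 → min 6375.
Length 4: W₁..W₄: k=1: 0+6885+22·27·27=22923; k=2: 14256+3240+22·24·27=31752; k=3: 6210+0+22·5·27=9180 → min 9180 | W₂..W₅: k=2: 0+6375+27·24·25=22575; k=3: 3240+3375+27·5·25=9990; k=4: 6885+0+27·27·25=25110 → min 9990.
Length 5: W₁..W₅: k=1: 0+9990+22·27·25=24840; k=2: 14256+6375+22·24·25=33831; k=3: 6210+3375+22·5·25=12335; k=4: 9180+0+22·27·25=24030 → min 12335.
Optimal order: ((W₁ × (W₂ × W₃)) × (W₄ × W₅)) with cost 12335.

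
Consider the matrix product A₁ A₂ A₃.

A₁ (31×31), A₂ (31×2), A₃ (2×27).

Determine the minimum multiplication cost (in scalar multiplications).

Order (A₁ (A₂ A₃)): (A₂ A₃): 31×2 by 2×27 → 31×27, cost 31·2·27 = 1674; (A₁ (A₂ A₃)): 31×31 by 31×27 → 31×27, cost 31·31·27 = 25947; cumulative 27621. Total 27621.
Order ((A₁ A₂) A₃): (A₁ A₂): 31×31 by 31×2 → 31×2, cost 31·31·2 = 1922; ((A₁ A₂) A₃): 31×2 by 2×27 → 31×27, cost 31·2·27 = 1674; cumulative 3596. Total 3596.
Minimum: 3596.

3596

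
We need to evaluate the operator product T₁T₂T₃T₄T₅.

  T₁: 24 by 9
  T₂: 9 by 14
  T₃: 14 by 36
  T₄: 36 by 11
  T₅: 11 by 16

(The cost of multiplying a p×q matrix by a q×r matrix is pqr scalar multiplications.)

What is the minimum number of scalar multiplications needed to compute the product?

Adjacent pairs: T₁T₂ = 24·9·14 = 3024; T₂T₃ = 9·14·36 = 4536; T₃T₄ = 14·36·11 = 5544; T₄T₅ = 36·11·16 = 6336.
Length 3: T₁..T₃: k=1: 0+4536+24·9·36=12312; k=2: 3024+0+24·14·36=15120 → min 12312 | T₂..T₄: k=2: 0+5544+9·14·11=6930; k=3: 4536+0+9·36·11=8100 → min 6930 | T₃..T₅: k=3: 0+6336+14·36·16=14400; k=4: 5544+0+14·11·16=8008 → min 8008.
Length 4: T₁..T₄: k=1: 0+6930+24·9·11=9306; k=2: 3024+5544+24·14·11=12264; k=3: 12312+0+24·36·11=21816 → min 9306 | T₂..T₅: k=2: 0+8008+9·14·16=10024; k=3: 4536+6336+9·36·16=16056; k=4: 6930+0+9·11·16=8514 → min 8514.
Length 5: T₁..T₅: k=1: 0+8514+24·9·16=11970; k=2: 3024+8008+24·14·16=16408; k=3: 12312+6336+24·36·16=32472; k=4: 9306+0+24·11·16=13530 → min 11970.
Optimal order: (T₁((T₂(T₃T₄))T₅)) with cost 11970.

11970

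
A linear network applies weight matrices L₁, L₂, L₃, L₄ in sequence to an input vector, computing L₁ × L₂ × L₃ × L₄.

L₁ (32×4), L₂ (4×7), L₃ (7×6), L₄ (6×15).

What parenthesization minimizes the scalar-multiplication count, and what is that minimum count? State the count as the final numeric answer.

2448

Adjacent pairs: L₁L₂ = 32·4·7 = 896; L₂L₃ = 4·7·6 = 168; L₃L₄ = 7·6·15 = 630.
Length 3: L₁..L₃: k=1: 0+168+32·4·6=936; k=2: 896+0+32·7·6=2240 → min 936 | L₂..L₄: k=2: 0+630+4·7·15=1050; k=3: 168+0+4·6·15=528 → min 528.
Length 4: L₁..L₄: k=1: 0+528+32·4·15=2448; k=2: 896+630+32·7·15=4886; k=3: 936+0+32·6·15=3816 → min 2448.
Optimal parenthesization: (L₁ × ((L₂ × L₃) × L₄)) with cost 2448.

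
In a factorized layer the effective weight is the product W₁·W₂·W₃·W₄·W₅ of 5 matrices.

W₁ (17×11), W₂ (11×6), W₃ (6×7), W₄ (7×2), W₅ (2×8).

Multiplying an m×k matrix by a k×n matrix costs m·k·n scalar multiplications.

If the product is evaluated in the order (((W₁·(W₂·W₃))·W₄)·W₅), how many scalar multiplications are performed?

2281

(W₂·W₃): 11×6 by 6×7 → 11×7, cost 11·6·7 = 462
(W₁·(W₂·W₃)): 17×11 by 11×7 → 17×7, cost 17·11·7 = 1309; cumulative 1771
((W₁·(W₂·W₃))·W₄): 17×7 by 7×2 → 17×2, cost 17·7·2 = 238; cumulative 2009
(((W₁·(W₂·W₃))·W₄)·W₅): 17×2 by 2×8 → 17×8, cost 17·2·8 = 272; cumulative 2281
Total: 2281 scalar multiplications.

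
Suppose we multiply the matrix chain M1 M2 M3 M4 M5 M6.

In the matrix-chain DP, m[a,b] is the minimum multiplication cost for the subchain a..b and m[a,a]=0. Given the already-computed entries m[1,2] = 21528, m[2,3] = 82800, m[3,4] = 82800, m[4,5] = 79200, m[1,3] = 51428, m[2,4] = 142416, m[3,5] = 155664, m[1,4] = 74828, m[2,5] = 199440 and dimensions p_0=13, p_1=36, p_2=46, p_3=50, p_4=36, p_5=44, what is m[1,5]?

95420

m[1,5] = min over k∈[1,4] of m[1,k]+m[k+1,5]+p_{0}·p_k·p_{5}.
k=1: 0 + 199440 + 13·36·44 = 220032; k=2: 21528 + 155664 + 13·46·44 = 203504; k=3: 51428 + 79200 + 13·50·44 = 159228; k=4: 74828 + 0 + 13·36·44 = 95420.
Minimum: 95420 at k=4.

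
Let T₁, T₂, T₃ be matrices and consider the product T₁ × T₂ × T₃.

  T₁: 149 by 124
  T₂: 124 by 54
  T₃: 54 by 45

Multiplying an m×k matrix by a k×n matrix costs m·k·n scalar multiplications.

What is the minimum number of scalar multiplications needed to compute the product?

Order (T₁ × (T₂ × T₃)): (T₂ × T₃): 124×54 by 54×45 → 124×45, cost 124·54·45 = 301320; (T₁ × (T₂ × T₃)): 149×124 by 124×45 → 149×45, cost 149·124·45 = 831420; cumulative 1132740. Total 1132740.
Order ((T₁ × T₂) × T₃): (T₁ × T₂): 149×124 by 124×54 → 149×54, cost 149·124·54 = 997704; ((T₁ × T₂) × T₃): 149×54 by 54×45 → 149×45, cost 149·54·45 = 362070; cumulative 1359774. Total 1359774.
Minimum: 1132740.

1132740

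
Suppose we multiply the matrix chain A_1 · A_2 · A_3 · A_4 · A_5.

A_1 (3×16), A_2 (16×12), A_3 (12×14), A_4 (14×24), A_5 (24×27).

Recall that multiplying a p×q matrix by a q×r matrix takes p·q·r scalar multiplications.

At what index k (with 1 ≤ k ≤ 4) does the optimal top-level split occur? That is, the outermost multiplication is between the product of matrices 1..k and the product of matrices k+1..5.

Adjacent pairs: A_1A_2 = 3·16·12 = 576; A_2A_3 = 16·12·14 = 2688; A_3A_4 = 12·14·24 = 4032; A_4A_5 = 14·24·27 = 9072.
Length 3: A_1..A_3: k=1: 0+2688+3·16·14=3360; k=2: 576+0+3·12·14=1080 → min 1080 | A_2..A_4: k=2: 0+4032+16·12·24=8640; k=3: 2688+0+16·14·24=8064 → min 8064 | A_3..A_5: k=3: 0+9072+12·14·27=13608; k=4: 4032+0+12·24·27=11808 → min 11808.
Length 4: A_1..A_4: k=1: 0+8064+3·16·24=9216; k=2: 576+4032+3·12·24=5472; k=3: 1080+0+3·14·24=2088 → min 2088 | A_2..A_5: k=2: 0+11808+16·12·27=16992; k=3: 2688+9072+16·14·27=17808; k=4: 8064+0+16·24·27=18432 → min 16992.
Top-level splits: k=1: (A_1..A_1)·(A_2..A_5) → 0+16992+3·16·27 = 18288; k=2: (A_1..A_2)·(A_3..A_5) → 576+11808+3·12·27 = 13356; k=3: (A_1..A_3)·(A_4..A_5) → 1080+9072+3·14·27 = 11286; k=4: (A_1..A_4)·(A_5..A_5) → 2088+0+3·24·27 = 4032.
Best split is after A_4, i.e. k = 4.

4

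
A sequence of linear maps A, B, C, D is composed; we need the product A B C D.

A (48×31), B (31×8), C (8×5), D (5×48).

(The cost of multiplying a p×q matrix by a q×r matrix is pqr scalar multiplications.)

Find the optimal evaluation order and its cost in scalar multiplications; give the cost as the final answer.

20200

Adjacent pairs: AB = 48·31·8 = 11904; BC = 31·8·5 = 1240; CD = 8·5·48 = 1920.
Length 3: A..C: k=1: 0+1240+48·31·5=8680; k=2: 11904+0+48·8·5=13824 → min 8680 | B..D: k=2: 0+1920+31·8·48=13824; k=3: 1240+0+31·5·48=8680 → min 8680.
Length 4: A..D: k=1: 0+8680+48·31·48=80104; k=2: 11904+1920+48·8·48=32256; k=3: 8680+0+48·5·48=20200 → min 20200.
Optimal parenthesization: ((A (B C)) D) with cost 20200.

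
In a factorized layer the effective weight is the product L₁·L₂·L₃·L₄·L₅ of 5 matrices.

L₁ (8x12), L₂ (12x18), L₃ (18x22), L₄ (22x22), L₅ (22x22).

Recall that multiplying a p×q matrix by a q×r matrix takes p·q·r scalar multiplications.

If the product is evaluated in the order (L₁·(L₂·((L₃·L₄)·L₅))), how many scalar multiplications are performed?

24288

(L₃·L₄): 18×22 by 22×22 → 18×22, cost 18·22·22 = 8712
((L₃·L₄)·L₅): 18×22 by 22×22 → 18×22, cost 18·22·22 = 8712; cumulative 17424
(L₂·((L₃·L₄)·L₅)): 12×18 by 18×22 → 12×22, cost 12·18·22 = 4752; cumulative 22176
(L₁·(L₂·((L₃·L₄)·L₅))): 8×12 by 12×22 → 8×22, cost 8·12·22 = 2112; cumulative 24288
Total: 24288 scalar multiplications.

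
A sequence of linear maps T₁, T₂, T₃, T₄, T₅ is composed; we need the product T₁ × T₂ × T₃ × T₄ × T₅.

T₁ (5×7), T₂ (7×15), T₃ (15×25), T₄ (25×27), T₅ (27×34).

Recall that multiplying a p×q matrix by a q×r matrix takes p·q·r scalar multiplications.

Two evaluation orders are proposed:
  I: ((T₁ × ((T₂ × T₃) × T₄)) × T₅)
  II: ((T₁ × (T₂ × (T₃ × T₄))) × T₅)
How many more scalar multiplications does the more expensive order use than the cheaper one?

Order I = ((T₁ × ((T₂ × T₃) × T₄)) × T₅): (T₂ × T₃): 7×15 by 15×25 → 7×25, cost 7·15·25 = 2625; ((T₂ × T₃) × T₄): 7×25 by 25×27 → 7×27, cost 7·25·27 = 4725; cumulative 7350; (T₁ × ((T₂ × T₃) × T₄)): 5×7 by 7×27 → 5×27, cost 5·7·27 = 945; cumulative 8295; ((T₁ × ((T₂ × T₃) × T₄)) × T₅): 5×27 by 27×34 → 5×34, cost 5·27·34 = 4590; cumulative 12885. Total 12885.
Order II = ((T₁ × (T₂ × (T₃ × T₄))) × T₅): (T₃ × T₄): 15×25 by 25×27 → 15×27, cost 15·25·27 = 10125; (T₂ × (T₃ × T₄)): 7×15 by 15×27 → 7×27, cost 7·15·27 = 2835; cumulative 12960; (T₁ × (T₂ × (T₃ × T₄))): 5×7 by 7×27 → 5×27, cost 5·7·27 = 945; cumulative 13905; ((T₁ × (T₂ × (T₃ × T₄))) × T₅): 5×27 by 27×34 → 5×34, cost 5·27·34 = 4590; cumulative 18495. Total 18495.
Difference: |12885 − 18495| = 5610.

5610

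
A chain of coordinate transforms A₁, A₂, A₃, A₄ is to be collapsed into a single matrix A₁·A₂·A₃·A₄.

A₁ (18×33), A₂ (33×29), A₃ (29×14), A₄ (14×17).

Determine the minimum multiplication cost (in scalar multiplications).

25998

Adjacent pairs: A₁A₂ = 18·33·29 = 17226; A₂A₃ = 33·29·14 = 13398; A₃A₄ = 29·14·17 = 6902.
Length 3: A₁..A₃: k=1: 0+13398+18·33·14=21714; k=2: 17226+0+18·29·14=24534 → min 21714 | A₂..A₄: k=2: 0+6902+33·29·17=23171; k=3: 13398+0+33·14·17=21252 → min 21252.
Length 4: A₁..A₄: k=1: 0+21252+18·33·17=31350; k=2: 17226+6902+18·29·17=33002; k=3: 21714+0+18·14·17=25998 → min 25998.
Optimal order: ((A₁·(A₂·A₃))·A₄) with cost 25998.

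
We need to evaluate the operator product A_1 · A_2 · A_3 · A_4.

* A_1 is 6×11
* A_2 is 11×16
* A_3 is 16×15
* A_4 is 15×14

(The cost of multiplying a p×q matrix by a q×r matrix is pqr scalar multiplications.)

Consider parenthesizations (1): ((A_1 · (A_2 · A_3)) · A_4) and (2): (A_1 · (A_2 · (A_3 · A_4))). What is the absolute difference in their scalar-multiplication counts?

1858

Order (1) = ((A_1 · (A_2 · A_3)) · A_4): (A_2 · A_3): 11×16 by 16×15 → 11×15, cost 11·16·15 = 2640; (A_1 · (A_2 · A_3)): 6×11 by 11×15 → 6×15, cost 6·11·15 = 990; cumulative 3630; ((A_1 · (A_2 · A_3)) · A_4): 6×15 by 15×14 → 6×14, cost 6·15·14 = 1260; cumulative 4890. Total 4890.
Order (2) = (A_1 · (A_2 · (A_3 · A_4))): (A_3 · A_4): 16×15 by 15×14 → 16×14, cost 16·15·14 = 3360; (A_2 · (A_3 · A_4)): 11×16 by 16×14 → 11×14, cost 11·16·14 = 2464; cumulative 5824; (A_1 · (A_2 · (A_3 · A_4))): 6×11 by 11×14 → 6×14, cost 6·11·14 = 924; cumulative 6748. Total 6748.
Difference: |4890 − 6748| = 1858.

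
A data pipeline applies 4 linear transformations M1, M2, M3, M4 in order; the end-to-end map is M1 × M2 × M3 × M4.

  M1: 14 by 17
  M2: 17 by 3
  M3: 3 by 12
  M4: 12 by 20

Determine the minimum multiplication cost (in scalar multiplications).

Adjacent pairs: M1M2 = 14·17·3 = 714; M2M3 = 17·3·12 = 612; M3M4 = 3·12·20 = 720.
Length 3: M1..M3: k=1: 0+612+14·17·12=3468; k=2: 714+0+14·3·12=1218 → min 1218 | M2..M4: k=2: 0+720+17·3·20=1740; k=3: 612+0+17·12·20=4692 → min 1740.
Length 4: M1..M4: k=1: 0+1740+14·17·20=6500; k=2: 714+720+14·3·20=2274; k=3: 1218+0+14·12·20=4578 → min 2274.
Optimal order: ((M1 × M2) × (M3 × M4)) with cost 2274.

2274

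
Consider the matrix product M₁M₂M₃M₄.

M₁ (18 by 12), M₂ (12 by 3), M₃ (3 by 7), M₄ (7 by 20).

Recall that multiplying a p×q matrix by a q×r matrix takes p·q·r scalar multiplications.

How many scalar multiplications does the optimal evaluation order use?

Adjacent pairs: M₁M₂ = 18·12·3 = 648; M₂M₃ = 12·3·7 = 252; M₃M₄ = 3·7·20 = 420.
Length 3: M₁..M₃: k=1: 0+252+18·12·7=1764; k=2: 648+0+18·3·7=1026 → min 1026 | M₂..M₄: k=2: 0+420+12·3·20=1140; k=3: 252+0+12·7·20=1932 → min 1140.
Length 4: M₁..M₄: k=1: 0+1140+18·12·20=5460; k=2: 648+420+18·3·20=2148; k=3: 1026+0+18·7·20=3546 → min 2148.
Optimal order: ((M₁M₂)(M₃M₄)) with cost 2148.

2148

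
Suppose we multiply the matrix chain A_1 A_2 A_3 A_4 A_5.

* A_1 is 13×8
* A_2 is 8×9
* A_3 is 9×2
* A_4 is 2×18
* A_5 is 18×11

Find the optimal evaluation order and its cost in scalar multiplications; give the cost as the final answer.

Adjacent pairs: A_1A_2 = 13·8·9 = 936; A_2A_3 = 8·9·2 = 144; A_3A_4 = 9·2·18 = 324; A_4A_5 = 2·18·11 = 396.
Length 3: A_1..A_3: k=1: 0+144+13·8·2=352; k=2: 936+0+13·9·2=1170 → min 352 | A_2..A_4: k=2: 0+324+8·9·18=1620; k=3: 144+0+8·2·18=432 → min 432 | A_3..A_5: k=3: 0+396+9·2·11=594; k=4: 324+0+9·18·11=2106 → min 594.
Length 4: A_1..A_4: k=1: 0+432+13·8·18=2304; k=2: 936+324+13·9·18=3366; k=3: 352+0+13·2·18=820 → min 820 | A_2..A_5: k=2: 0+594+8·9·11=1386; k=3: 144+396+8·2·11=716; k=4: 432+0+8·18·11=2016 → min 716.
Length 5: A_1..A_5: k=1: 0+716+13·8·11=1860; k=2: 936+594+13·9·11=2817; k=3: 352+396+13·2·11=1034; k=4: 820+0+13·18·11=3394 → min 1034.
Optimal parenthesization: ((A_1 (A_2 A_3)) (A_4 A_5)) with cost 1034.

1034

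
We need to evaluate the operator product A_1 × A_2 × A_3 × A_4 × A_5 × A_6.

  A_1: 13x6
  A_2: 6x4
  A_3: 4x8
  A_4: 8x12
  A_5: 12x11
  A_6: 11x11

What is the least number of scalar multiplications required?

Adjacent pairs: A_1A_2 = 13·6·4 = 312; A_2A_3 = 6·4·8 = 192; A_3A_4 = 4·8·12 = 384; A_4A_5 = 8·12·11 = 1056; A_5A_6 = 12·11·11 = 1452.
Length 3: A_1..A_3: k=1: 0+192+13·6·8=816; k=2: 312+0+13·4·8=728 → min 728 | A_2..A_4: k=2: 0+384+6·4·12=672; k=3: 192+0+6·8·12=768 → min 672 | A_3..A_5: k=3: 0+1056+4·8·11=1408; k=4: 384+0+4·12·11=912 → min 912 | A_4..A_6: k=4: 0+1452+8·12·11=2508; k=5: 1056+0+8·11·11=2024 → min 2024.
Length 4: A_1..A_4: k=1: 0+672+13·6·12=1608; k=2: 312+384+13·4·12=1320; k=3: 728+0+13·8·12=1976 → min 1320 | A_2..A_5: k=2: 0+912+6·4·11=1176; k=3: 192+1056+6·8·11=1776; k=4: 672+0+6·12·11=1464 → min 1176 | A_3..A_6: k=3: 0+2024+4·8·11=2376; k=4: 384+1452+4·12·11=2364; k=5: 912+0+4·11·11=1396 → min 1396.
Length 5: A_1..A_5: k=1: 0+1176+13·6·11=2034; k=2: 312+912+13·4·11=1796; k=3: 728+1056+13·8·11=2928; k=4: 1320+0+13·12·11=3036 → min 1796 | A_2..A_6: k=2: 0+1396+6·4·11=1660; k=3: 192+2024+6·8·11=2744; k=4: 672+1452+6·12·11=2916; k=5: 1176+0+6·11·11=1902 → min 1660.
Length 6: A_1..A_6: k=1: 0+1660+13·6·11=2518; k=2: 312+1396+13·4·11=2280; k=3: 728+2024+13·8·11=3896; k=4: 1320+1452+13·12·11=4488; k=5: 1796+0+13·11·11=3369 → min 2280.
Optimal order: ((A_1 × A_2) × (((A_3 × A_4) × A_5) × A_6)) with cost 2280.

2280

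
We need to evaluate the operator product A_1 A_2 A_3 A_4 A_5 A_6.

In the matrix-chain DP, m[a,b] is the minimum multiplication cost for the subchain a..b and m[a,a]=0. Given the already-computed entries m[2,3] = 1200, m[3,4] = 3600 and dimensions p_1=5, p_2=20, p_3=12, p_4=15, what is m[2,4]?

m[2,4] = min over k∈[2,3] of m[2,k]+m[k+1,4]+p_{1}·p_k·p_{4}.
k=2: 0 + 3600 + 5·20·15 = 5100; k=3: 1200 + 0 + 5·12·15 = 2100.
Minimum: 2100 at k=3.

2100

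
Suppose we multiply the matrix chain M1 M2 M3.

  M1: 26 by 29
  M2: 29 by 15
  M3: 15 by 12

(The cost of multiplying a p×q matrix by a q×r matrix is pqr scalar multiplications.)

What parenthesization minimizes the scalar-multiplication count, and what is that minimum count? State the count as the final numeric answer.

(M1 (M2 M3)): cost 14268.
((M1 M2) M3): cost 15990.
Optimal: (M1 (M2 M3)) with cost 14268.

14268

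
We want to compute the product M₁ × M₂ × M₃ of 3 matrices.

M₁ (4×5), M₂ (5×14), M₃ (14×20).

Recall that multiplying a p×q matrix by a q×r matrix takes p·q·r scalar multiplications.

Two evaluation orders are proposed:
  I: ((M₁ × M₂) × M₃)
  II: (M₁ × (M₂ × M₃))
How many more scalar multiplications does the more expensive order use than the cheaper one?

Order I = ((M₁ × M₂) × M₃): (M₁ × M₂): 4×5 by 5×14 → 4×14, cost 4·5·14 = 280; ((M₁ × M₂) × M₃): 4×14 by 14×20 → 4×20, cost 4·14·20 = 1120; cumulative 1400. Total 1400.
Order II = (M₁ × (M₂ × M₃)): (M₂ × M₃): 5×14 by 14×20 → 5×20, cost 5·14·20 = 1400; (M₁ × (M₂ × M₃)): 4×5 by 5×20 → 4×20, cost 4·5·20 = 400; cumulative 1800. Total 1800.
Difference: |1400 − 1800| = 400.

400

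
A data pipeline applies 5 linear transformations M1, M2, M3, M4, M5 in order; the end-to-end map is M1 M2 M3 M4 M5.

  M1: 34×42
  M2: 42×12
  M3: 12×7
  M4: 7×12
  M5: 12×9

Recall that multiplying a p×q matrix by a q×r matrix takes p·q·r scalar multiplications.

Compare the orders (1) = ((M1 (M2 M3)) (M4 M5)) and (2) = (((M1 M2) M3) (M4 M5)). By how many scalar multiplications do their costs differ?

Order (1) = ((M1 (M2 M3)) (M4 M5)): (M2 M3): 42×12 by 12×7 → 42×7, cost 42·12·7 = 3528; (M1 (M2 M3)): 34×42 by 42×7 → 34×7, cost 34·42·7 = 9996; cumulative 13524; (M4 M5): 7×12 by 12×9 → 7×9, cost 7·12·9 = 756; ((M1 (M2 M3)) (M4 M5)): 34×7 by 7×9 → 34×9, cost 34·7·9 = 2142; cumulative 16422. Total 16422.
Order (2) = (((M1 M2) M3) (M4 M5)): (M1 M2): 34×42 by 42×12 → 34×12, cost 34·42·12 = 17136; ((M1 M2) M3): 34×12 by 12×7 → 34×7, cost 34·12·7 = 2856; cumulative 19992; (M4 M5): 7×12 by 12×9 → 7×9, cost 7·12·9 = 756; (((M1 M2) M3) (M4 M5)): 34×7 by 7×9 → 34×9, cost 34·7·9 = 2142; cumulative 22890. Total 22890.
Difference: |16422 − 22890| = 6468.

6468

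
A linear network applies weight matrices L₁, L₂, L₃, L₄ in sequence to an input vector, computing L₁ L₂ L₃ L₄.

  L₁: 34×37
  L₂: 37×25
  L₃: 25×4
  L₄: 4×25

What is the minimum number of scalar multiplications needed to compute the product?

Adjacent pairs: L₁L₂ = 34·37·25 = 31450; L₂L₃ = 37·25·4 = 3700; L₃L₄ = 25·4·25 = 2500.
Length 3: L₁..L₃: k=1: 0+3700+34·37·4=8732; k=2: 31450+0+34·25·4=34850 → min 8732 | L₂..L₄: k=2: 0+2500+37·25·25=25625; k=3: 3700+0+37·4·25=7400 → min 7400.
Length 4: L₁..L₄: k=1: 0+7400+34·37·25=38850; k=2: 31450+2500+34·25·25=55200; k=3: 8732+0+34·4·25=12132 → min 12132.
Optimal order: ((L₁ (L₂ L₃)) L₄) with cost 12132.

12132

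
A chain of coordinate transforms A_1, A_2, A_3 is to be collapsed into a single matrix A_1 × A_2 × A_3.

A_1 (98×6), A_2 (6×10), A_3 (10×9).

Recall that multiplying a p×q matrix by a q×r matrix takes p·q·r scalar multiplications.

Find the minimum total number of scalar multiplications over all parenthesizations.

5832

Order (A_1 × (A_2 × A_3)): (A_2 × A_3): 6×10 by 10×9 → 6×9, cost 6·10·9 = 540; (A_1 × (A_2 × A_3)): 98×6 by 6×9 → 98×9, cost 98·6·9 = 5292; cumulative 5832. Total 5832.
Order ((A_1 × A_2) × A_3): (A_1 × A_2): 98×6 by 6×10 → 98×10, cost 98·6·10 = 5880; ((A_1 × A_2) × A_3): 98×10 by 10×9 → 98×9, cost 98·10·9 = 8820; cumulative 14700. Total 14700.
Minimum: 5832.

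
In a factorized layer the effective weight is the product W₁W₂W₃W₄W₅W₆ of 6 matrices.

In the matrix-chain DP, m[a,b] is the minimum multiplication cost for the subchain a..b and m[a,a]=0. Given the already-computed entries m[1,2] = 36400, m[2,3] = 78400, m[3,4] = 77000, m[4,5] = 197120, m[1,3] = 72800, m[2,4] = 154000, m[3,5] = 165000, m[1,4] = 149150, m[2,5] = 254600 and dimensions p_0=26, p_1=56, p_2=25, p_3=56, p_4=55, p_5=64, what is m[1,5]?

m[1,5] = min over k∈[1,4] of m[1,k]+m[k+1,5]+p_{0}·p_k·p_{5}.
k=1: 0 + 254600 + 26·56·64 = 347784; k=2: 36400 + 165000 + 26·25·64 = 243000; k=3: 72800 + 197120 + 26·56·64 = 363104; k=4: 149150 + 0 + 26·55·64 = 240670.
Minimum: 240670 at k=4.

240670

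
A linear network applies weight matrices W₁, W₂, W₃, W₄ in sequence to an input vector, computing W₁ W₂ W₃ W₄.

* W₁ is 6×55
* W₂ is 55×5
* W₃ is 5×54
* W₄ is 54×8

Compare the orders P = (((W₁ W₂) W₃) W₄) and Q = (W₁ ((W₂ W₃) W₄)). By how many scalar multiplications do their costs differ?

35388

Order P = (((W₁ W₂) W₃) W₄): (W₁ W₂): 6×55 by 55×5 → 6×5, cost 6·55·5 = 1650; ((W₁ W₂) W₃): 6×5 by 5×54 → 6×54, cost 6·5·54 = 1620; cumulative 3270; (((W₁ W₂) W₃) W₄): 6×54 by 54×8 → 6×8, cost 6·54·8 = 2592; cumulative 5862. Total 5862.
Order Q = (W₁ ((W₂ W₃) W₄)): (W₂ W₃): 55×5 by 5×54 → 55×54, cost 55·5·54 = 14850; ((W₂ W₃) W₄): 55×54 by 54×8 → 55×8, cost 55·54·8 = 23760; cumulative 38610; (W₁ ((W₂ W₃) W₄)): 6×55 by 55×8 → 6×8, cost 6·55·8 = 2640; cumulative 41250. Total 41250.
Difference: |5862 − 41250| = 35388.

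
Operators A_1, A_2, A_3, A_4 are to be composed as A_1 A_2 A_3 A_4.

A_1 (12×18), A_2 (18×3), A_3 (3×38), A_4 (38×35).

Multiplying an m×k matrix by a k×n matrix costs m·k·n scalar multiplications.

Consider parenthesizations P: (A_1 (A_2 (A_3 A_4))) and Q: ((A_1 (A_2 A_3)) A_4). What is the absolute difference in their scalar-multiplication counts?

Order P = (A_1 (A_2 (A_3 A_4))): (A_3 A_4): 3×38 by 38×35 → 3×35, cost 3·38·35 = 3990; (A_2 (A_3 A_4)): 18×3 by 3×35 → 18×35, cost 18·3·35 = 1890; cumulative 5880; (A_1 (A_2 (A_3 A_4))): 12×18 by 18×35 → 12×35, cost 12·18·35 = 7560; cumulative 13440. Total 13440.
Order Q = ((A_1 (A_2 A_3)) A_4): (A_2 A_3): 18×3 by 3×38 → 18×38, cost 18·3·38 = 2052; (A_1 (A_2 A_3)): 12×18 by 18×38 → 12×38, cost 12·18·38 = 8208; cumulative 10260; ((A_1 (A_2 A_3)) A_4): 12×38 by 38×35 → 12×35, cost 12·38·35 = 15960; cumulative 26220. Total 26220.
Difference: |13440 − 26220| = 12780.

12780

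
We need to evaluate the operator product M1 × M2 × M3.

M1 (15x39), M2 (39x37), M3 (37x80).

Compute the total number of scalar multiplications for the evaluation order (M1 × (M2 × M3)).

162240

(M2 × M3): 39×37 by 37×80 → 39×80, cost 39·37·80 = 115440
(M1 × (M2 × M3)): 15×39 by 39×80 → 15×80, cost 15·39·80 = 46800; cumulative 162240
Total: 162240 scalar multiplications.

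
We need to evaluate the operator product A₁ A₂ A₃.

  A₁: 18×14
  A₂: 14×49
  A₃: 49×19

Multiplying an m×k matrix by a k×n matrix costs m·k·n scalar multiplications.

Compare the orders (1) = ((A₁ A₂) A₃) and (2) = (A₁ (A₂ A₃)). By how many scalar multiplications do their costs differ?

11284

Order (1) = ((A₁ A₂) A₃): (A₁ A₂): 18×14 by 14×49 → 18×49, cost 18·14·49 = 12348; ((A₁ A₂) A₃): 18×49 by 49×19 → 18×19, cost 18·49·19 = 16758; cumulative 29106. Total 29106.
Order (2) = (A₁ (A₂ A₃)): (A₂ A₃): 14×49 by 49×19 → 14×19, cost 14·49·19 = 13034; (A₁ (A₂ A₃)): 18×14 by 14×19 → 18×19, cost 18·14·19 = 4788; cumulative 17822. Total 17822.
Difference: |29106 − 17822| = 11284.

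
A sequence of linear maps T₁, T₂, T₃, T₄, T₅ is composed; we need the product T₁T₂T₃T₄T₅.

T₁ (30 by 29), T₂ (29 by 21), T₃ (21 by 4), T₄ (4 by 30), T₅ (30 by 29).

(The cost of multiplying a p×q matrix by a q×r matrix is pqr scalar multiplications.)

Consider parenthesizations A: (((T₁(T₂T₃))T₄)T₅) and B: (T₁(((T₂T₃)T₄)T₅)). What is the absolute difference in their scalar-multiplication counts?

20760

Order A = (((T₁(T₂T₃))T₄)T₅): (T₂T₃): 29×21 by 21×4 → 29×4, cost 29·21·4 = 2436; (T₁(T₂T₃)): 30×29 by 29×4 → 30×4, cost 30·29·4 = 3480; cumulative 5916; ((T₁(T₂T₃))T₄): 30×4 by 4×30 → 30×30, cost 30·4·30 = 3600; cumulative 9516; (((T₁(T₂T₃))T₄)T₅): 30×30 by 30×29 → 30×29, cost 30·30·29 = 26100; cumulative 35616. Total 35616.
Order B = (T₁(((T₂T₃)T₄)T₅)): (T₂T₃): 29×21 by 21×4 → 29×4, cost 29·21·4 = 2436; ((T₂T₃)T₄): 29×4 by 4×30 → 29×30, cost 29·4·30 = 3480; cumulative 5916; (((T₂T₃)T₄)T₅): 29×30 by 30×29 → 29×29, cost 29·30·29 = 25230; cumulative 31146; (T₁(((T₂T₃)T₄)T₅)): 30×29 by 29×29 → 30×29, cost 30·29·29 = 25230; cumulative 56376. Total 56376.
Difference: |35616 − 56376| = 20760.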